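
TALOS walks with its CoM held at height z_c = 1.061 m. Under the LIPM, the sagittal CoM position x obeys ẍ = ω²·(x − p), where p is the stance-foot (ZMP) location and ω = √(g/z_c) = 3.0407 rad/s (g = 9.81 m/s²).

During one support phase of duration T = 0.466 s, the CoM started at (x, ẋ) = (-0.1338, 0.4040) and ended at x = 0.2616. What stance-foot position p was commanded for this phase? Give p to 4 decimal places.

ωT = 3.0407·0.466 = 1.416966; cosh(ωT) = 2.183518, sinh(ωT) = 1.941070
x(T) = p + (x₀−p)·cosh(ωT) + (ẋ₀/ω)·sinh(ωT) ⇒ p·(1 − cosh) = x(T) − x₀·cosh − (ẋ₀/ω)·sinh
numerator   = 0.2616 − (-0.1338)·2.183518 − (0.4040/3.0407)·1.941070 = 0.295856
denominator = 1 − 2.183518 = -1.183518
p = 0.295856 / -1.183518 = -0.2500

p = -0.2500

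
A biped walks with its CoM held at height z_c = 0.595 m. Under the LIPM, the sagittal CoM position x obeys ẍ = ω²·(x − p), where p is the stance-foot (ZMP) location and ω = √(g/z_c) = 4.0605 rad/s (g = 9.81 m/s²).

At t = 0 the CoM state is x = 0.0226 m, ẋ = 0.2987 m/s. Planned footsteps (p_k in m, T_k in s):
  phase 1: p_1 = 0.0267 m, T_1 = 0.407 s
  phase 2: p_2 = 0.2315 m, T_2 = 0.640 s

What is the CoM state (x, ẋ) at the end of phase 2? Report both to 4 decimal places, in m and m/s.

x = 1.2845, ẋ = 4.3421

phase 1: p=0.0267, T=0.407, ωT=1.652624, cosh=2.706102, sinh=2.514556; start (x,ẋ)=(0.022600, 0.298700) → end (x,ẋ)=(0.200582, 0.766450)
phase 2: p=0.2315, T=0.640, ωT=2.598720, cosh=6.760442, sinh=6.686073; start (x,ẋ)=(0.200582, 0.766450) → end (x,ẋ)=(1.284526, 4.342147)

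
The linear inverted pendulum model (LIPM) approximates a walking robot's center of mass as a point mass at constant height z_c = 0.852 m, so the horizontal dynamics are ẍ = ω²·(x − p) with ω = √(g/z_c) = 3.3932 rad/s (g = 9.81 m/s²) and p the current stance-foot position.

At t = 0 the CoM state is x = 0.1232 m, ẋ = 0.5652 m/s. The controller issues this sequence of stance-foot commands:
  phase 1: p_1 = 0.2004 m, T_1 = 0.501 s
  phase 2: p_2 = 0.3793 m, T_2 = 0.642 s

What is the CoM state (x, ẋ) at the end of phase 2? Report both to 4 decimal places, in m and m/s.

x = 1.7370, ẋ = 4.6927

phase 1: p=0.2004, T=0.501, ωT=1.699993, cosh=2.828297, sinh=2.645613; start (x,ẋ)=(0.123200, 0.565200) → end (x,ẋ)=(0.422731, 0.905522)
phase 2: p=0.3793, T=0.642, ωT=2.178434, cosh=4.472843, sinh=4.359624; start (x,ẋ)=(0.422731, 0.905522) → end (x,ẋ)=(1.736986, 4.692736)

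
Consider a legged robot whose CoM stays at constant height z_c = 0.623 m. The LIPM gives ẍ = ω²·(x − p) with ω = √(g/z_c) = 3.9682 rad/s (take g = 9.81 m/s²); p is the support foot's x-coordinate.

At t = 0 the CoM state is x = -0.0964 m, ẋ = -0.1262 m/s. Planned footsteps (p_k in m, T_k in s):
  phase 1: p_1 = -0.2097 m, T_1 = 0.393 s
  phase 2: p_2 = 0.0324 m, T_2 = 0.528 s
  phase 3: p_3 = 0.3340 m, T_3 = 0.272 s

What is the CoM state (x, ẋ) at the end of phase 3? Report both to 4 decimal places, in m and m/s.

x = 1.5749, ẋ = 5.3660

phase 1: p=-0.2097, T=0.393, ωT=1.559503, cosh=2.483348, sinh=2.273107; start (x,ẋ)=(-0.096400, -0.126200) → end (x,ẋ)=(-0.000628, 0.708584)
phase 2: p=0.0324, T=0.528, ωT=2.095210, cosh=4.125094, sinh=4.002050; start (x,ẋ)=(-0.000628, 0.708584) → end (x,ẋ)=(0.610785, 2.398460)
phase 3: p=0.3340, T=0.272, ωT=1.079350, cosh=1.641292, sinh=1.301476; start (x,ẋ)=(0.610785, 2.398460) → end (x,ẋ)=(1.574923, 5.366032)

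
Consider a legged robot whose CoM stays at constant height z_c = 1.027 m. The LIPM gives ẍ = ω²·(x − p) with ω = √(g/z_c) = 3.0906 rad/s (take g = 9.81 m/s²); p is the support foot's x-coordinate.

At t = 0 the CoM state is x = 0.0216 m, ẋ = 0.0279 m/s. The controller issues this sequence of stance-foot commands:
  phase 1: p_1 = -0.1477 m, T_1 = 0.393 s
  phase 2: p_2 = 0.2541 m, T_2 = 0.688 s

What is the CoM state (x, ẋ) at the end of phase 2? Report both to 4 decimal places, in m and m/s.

x = 1.0671, ẋ = 2.6432

phase 1: p=-0.1477, T=0.393, ωT=1.214606, cosh=1.832896, sinh=1.536069; start (x,ẋ)=(0.021600, 0.027900) → end (x,ẋ)=(0.176476, 0.854869)
phase 2: p=0.2541, T=0.688, ωT=2.126333, cosh=4.251669, sinh=4.132395; start (x,ẋ)=(0.176476, 0.854869) → end (x,ẋ)=(1.067101, 2.643237)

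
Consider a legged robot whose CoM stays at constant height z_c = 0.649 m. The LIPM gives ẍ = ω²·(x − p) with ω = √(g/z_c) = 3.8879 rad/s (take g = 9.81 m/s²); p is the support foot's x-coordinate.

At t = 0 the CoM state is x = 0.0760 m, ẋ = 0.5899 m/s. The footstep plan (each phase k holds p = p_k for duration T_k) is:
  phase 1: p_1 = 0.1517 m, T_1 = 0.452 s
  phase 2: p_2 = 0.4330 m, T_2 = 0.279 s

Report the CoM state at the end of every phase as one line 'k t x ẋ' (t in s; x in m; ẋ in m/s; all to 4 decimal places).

phase 1: p=0.1517, T=0.452, ωT=1.757331, cosh=2.984724, sinh=2.812219; start (x,ẋ)=(0.076000, 0.589900) → end (x,ẋ)=(0.352446, 0.933013)
phase 2: p=0.4330, T=0.279, ωT=1.084724, cosh=1.648309, sinh=1.310314; start (x,ẋ)=(0.352446, 0.933013) → end (x,ẋ)=(0.614670, 1.127524)

1 0.4520 0.3524 0.9330
2 0.7310 0.6147 1.1275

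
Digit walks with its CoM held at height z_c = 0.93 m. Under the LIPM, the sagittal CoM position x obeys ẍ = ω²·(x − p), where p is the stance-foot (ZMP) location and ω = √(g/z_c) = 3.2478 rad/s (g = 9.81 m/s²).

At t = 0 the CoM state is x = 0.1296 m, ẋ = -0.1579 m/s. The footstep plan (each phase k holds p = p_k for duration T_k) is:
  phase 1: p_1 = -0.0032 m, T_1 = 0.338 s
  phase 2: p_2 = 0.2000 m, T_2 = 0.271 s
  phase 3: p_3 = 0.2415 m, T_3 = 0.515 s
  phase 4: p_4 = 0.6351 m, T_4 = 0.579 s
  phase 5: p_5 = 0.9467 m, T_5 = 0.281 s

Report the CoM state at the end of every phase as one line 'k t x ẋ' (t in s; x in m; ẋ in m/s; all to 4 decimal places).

1 0.3380 0.1532 0.3115
2 0.6090 0.2296 0.2885
3 1.1240 0.4370 0.6964
4 1.7030 0.6572 0.2762
5 1.9840 0.6169 -0.5828

phase 1: p=-0.0032, T=0.338, ωT=1.097756, cosh=1.665526, sinh=1.331907; start (x,ẋ)=(0.129600, -0.157900) → end (x,ẋ)=(0.153228, 0.311476)
phase 2: p=0.2000, T=0.271, ωT=0.880154, cosh=1.412995, sinh=0.998276; start (x,ẋ)=(0.153228, 0.311476) → end (x,ẋ)=(0.229649, 0.288469)
phase 3: p=0.2415, T=0.515, ωT=1.672617, cosh=2.756922, sinh=2.569166; start (x,ẋ)=(0.229649, 0.288469) → end (x,ẋ)=(0.437021, 0.696402)
phase 4: p=0.6351, T=0.579, ωT=1.880476, cosh=3.354572, sinh=3.202054; start (x,ẋ)=(0.437021, 0.696402) → end (x,ẋ)=(0.657223, 0.276182)
phase 5: p=0.9467, T=0.281, ωT=0.912632, cosh=1.446168, sinh=1.044702; start (x,ẋ)=(0.657223, 0.276182) → end (x,ẋ)=(0.616905, -0.582785)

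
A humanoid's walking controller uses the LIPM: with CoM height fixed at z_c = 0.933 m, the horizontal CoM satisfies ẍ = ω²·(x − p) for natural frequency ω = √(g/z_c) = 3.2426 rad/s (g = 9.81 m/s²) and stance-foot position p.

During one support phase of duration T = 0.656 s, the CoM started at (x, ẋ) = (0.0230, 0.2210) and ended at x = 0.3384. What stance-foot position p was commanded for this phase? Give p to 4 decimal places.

p = 0.0127

ωT = 3.2426·0.656 = 2.127146; cosh(ωT) = 4.255029, sinh(ωT) = 4.135852
x(T) = p + (x₀−p)·cosh(ωT) + (ẋ₀/ω)·sinh(ωT) ⇒ p·(1 − cosh) = x(T) − x₀·cosh − (ẋ₀/ω)·sinh
numerator   = 0.3384 − (0.0230)·4.255029 − (0.2210/3.2426)·4.135852 = -0.041345
denominator = 1 − 4.255029 = -3.255029
p = -0.041345 / -3.255029 = 0.0127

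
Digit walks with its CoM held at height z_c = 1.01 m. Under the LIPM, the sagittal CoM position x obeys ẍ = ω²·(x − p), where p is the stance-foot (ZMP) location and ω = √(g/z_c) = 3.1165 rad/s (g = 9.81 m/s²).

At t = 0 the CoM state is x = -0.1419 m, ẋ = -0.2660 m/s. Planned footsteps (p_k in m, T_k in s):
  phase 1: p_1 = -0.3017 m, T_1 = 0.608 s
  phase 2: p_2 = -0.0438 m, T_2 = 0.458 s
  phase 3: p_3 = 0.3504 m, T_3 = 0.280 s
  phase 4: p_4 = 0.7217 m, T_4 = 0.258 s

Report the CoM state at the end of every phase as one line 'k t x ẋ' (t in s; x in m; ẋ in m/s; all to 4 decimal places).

phase 1: p=-0.3017, T=0.608, ωT=1.894832, cosh=3.400887, sinh=3.250544; start (x,ẋ)=(-0.141900, -0.266000) → end (x,ẋ)=(-0.035679, 0.714189)
phase 2: p=-0.0438, T=0.458, ωT=1.427357, cosh=2.203806, sinh=1.963864; start (x,ẋ)=(-0.035679, 0.714189) → end (x,ẋ)=(0.424143, 1.623637)
phase 3: p=0.3504, T=0.280, ωT=0.872620, cosh=1.405514, sinh=0.987659; start (x,ẋ)=(0.424143, 1.623637) → end (x,ẋ)=(0.968598, 2.509029)
phase 4: p=0.7217, T=0.258, ωT=0.804057, cosh=1.341049, sinh=0.893539; start (x,ẋ)=(0.968598, 2.509029) → end (x,ẋ)=(1.772173, 4.052273)

1 0.6080 -0.0357 0.7142
2 1.0660 0.4241 1.6236
3 1.3460 0.9686 2.5090
4 1.6040 1.7722 4.0523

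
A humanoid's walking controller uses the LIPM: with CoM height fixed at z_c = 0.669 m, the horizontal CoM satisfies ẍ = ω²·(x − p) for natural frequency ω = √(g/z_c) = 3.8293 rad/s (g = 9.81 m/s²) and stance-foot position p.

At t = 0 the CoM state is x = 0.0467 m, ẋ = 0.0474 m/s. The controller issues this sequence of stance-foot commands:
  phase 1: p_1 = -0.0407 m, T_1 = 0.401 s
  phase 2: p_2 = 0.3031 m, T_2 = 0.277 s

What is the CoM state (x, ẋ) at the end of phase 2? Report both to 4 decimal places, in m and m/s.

x = 0.4191, ẋ = 0.8784

phase 1: p=-0.0407, T=0.401, ωT=1.535549, cosh=2.429607, sinh=2.214269; start (x,ẋ)=(0.046700, 0.047400) → end (x,ẋ)=(0.199056, 0.856237)
phase 2: p=0.3031, T=0.277, ωT=1.060716, cosh=1.617323, sinh=1.271115; start (x,ẋ)=(0.199056, 0.856237) → end (x,ẋ)=(0.419051, 0.878381)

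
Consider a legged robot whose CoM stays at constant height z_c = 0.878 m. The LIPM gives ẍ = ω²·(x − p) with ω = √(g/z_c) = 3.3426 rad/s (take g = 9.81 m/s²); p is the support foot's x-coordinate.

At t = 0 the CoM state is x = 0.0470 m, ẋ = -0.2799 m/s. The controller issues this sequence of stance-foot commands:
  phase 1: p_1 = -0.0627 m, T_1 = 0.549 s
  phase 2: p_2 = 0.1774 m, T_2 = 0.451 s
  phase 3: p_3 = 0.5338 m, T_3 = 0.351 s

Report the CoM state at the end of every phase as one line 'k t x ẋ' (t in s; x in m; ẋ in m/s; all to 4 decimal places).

1 0.5490 0.0341 0.2203
2 1.0000 -0.0206 -0.5069
3 1.3510 -0.6696 -3.6060

phase 1: p=-0.0627, T=0.549, ωT=1.835087, cosh=3.212641, sinh=3.053041; start (x,ẋ)=(0.047000, -0.279900) → end (x,ẋ)=(0.034074, 0.220281)
phase 2: p=0.1774, T=0.451, ωT=1.507513, cosh=2.368473, sinh=2.147012; start (x,ẋ)=(0.034074, 0.220281) → end (x,ẋ)=(-0.020574, -0.506868)
phase 3: p=0.5338, T=0.351, ωT=1.173253, cosh=1.770924, sinh=1.461565; start (x,ẋ)=(-0.020574, -0.506868) → end (x,ẋ)=(-0.669585, -3.605982)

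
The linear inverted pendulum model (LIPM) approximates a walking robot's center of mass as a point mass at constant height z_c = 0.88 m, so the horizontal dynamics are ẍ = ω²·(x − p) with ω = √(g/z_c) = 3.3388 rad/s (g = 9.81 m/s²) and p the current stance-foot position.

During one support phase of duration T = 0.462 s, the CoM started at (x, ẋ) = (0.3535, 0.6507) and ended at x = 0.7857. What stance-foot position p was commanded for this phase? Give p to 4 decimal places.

ωT = 3.3388·0.462 = 1.542526; cosh(ωT) = 2.445113, sinh(ωT) = 2.231273
x(T) = p + (x₀−p)·cosh(ωT) + (ẋ₀/ω)·sinh(ωT) ⇒ p·(1 − cosh) = x(T) − x₀·cosh − (ẋ₀/ω)·sinh
numerator   = 0.7857 − (0.3535)·2.445113 − (0.6507/3.3388)·2.231273 = -0.513501
denominator = 1 − 2.445113 = -1.445113
p = -0.513501 / -1.445113 = 0.3553

p = 0.3553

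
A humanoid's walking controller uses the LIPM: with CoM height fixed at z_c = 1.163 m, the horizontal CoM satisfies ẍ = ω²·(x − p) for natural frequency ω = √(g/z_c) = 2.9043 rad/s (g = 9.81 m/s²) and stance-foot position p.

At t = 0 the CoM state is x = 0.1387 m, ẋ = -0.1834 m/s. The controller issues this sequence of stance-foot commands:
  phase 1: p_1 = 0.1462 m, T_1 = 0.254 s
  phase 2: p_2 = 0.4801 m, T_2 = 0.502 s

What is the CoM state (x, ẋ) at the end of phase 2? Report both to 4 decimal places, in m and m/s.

phase 1: p=0.1462, T=0.254, ωT=0.737692, cosh=1.284660, sinh=0.806444; start (x,ẋ)=(0.138700, -0.183400) → end (x,ẋ)=(0.085640, -0.253173)
phase 2: p=0.4801, T=0.502, ωT=1.457959, cosh=2.264945, sinh=2.032234; start (x,ẋ)=(0.085640, -0.253173) → end (x,ẋ)=(-0.590484, -2.901611)

x = -0.5905, ẋ = -2.9016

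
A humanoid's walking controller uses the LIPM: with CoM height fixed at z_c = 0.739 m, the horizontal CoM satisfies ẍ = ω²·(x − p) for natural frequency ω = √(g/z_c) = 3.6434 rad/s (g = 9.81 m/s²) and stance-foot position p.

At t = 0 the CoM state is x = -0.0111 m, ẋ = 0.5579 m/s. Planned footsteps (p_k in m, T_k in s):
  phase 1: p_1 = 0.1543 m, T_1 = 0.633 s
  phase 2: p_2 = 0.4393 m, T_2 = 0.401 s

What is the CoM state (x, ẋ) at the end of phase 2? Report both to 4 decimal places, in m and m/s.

x = -0.4772, ẋ = -3.0713

phase 1: p=0.1543, T=0.633, ωT=2.306272, cosh=5.068286, sinh=4.968654; start (x,ẋ)=(-0.011100, 0.557900) → end (x,ẋ)=(0.076837, -0.166605)
phase 2: p=0.4393, T=0.401, ωT=1.461003, cosh=2.271143, sinh=2.039139; start (x,ẋ)=(0.076837, -0.166605) → end (x,ẋ)=(-0.477152, -3.071270)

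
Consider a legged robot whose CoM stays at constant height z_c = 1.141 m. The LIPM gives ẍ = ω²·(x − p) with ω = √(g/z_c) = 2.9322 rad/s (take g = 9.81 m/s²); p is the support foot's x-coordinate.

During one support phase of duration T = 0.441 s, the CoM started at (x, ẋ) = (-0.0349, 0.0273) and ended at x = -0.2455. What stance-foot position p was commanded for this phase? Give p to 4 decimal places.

p = 0.2010

ωT = 2.9322·0.441 = 1.293100; cosh(ωT) = 1.959243, sinh(ωT) = 1.684824
x(T) = p + (x₀−p)·cosh(ωT) + (ẋ₀/ω)·sinh(ωT) ⇒ p·(1 − cosh) = x(T) − x₀·cosh − (ẋ₀/ω)·sinh
numerator   = -0.2455 − (-0.0349)·1.959243 − (0.0273/2.9322)·1.684824 = -0.192809
denominator = 1 − 1.959243 = -0.959243
p = -0.192809 / -0.959243 = 0.2010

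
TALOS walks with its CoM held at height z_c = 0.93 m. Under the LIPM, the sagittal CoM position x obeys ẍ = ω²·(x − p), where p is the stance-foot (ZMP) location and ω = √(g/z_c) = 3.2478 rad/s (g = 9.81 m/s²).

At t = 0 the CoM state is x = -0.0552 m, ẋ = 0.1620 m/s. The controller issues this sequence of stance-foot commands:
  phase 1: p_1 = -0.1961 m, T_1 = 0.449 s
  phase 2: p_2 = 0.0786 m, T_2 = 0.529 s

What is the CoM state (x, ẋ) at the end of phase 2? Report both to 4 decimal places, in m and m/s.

x = 1.5757, ẋ = 5.0102

phase 1: p=-0.1961, T=0.449, ωT=1.458262, cosh=2.265562, sinh=2.032921; start (x,ẋ)=(-0.055200, 0.162000) → end (x,ẋ)=(0.224520, 1.297316)
phase 2: p=0.0786, T=0.529, ωT=1.718086, cosh=2.876630, sinh=2.697221; start (x,ẋ)=(0.224520, 1.297316) → end (x,ẋ)=(1.575747, 5.010160)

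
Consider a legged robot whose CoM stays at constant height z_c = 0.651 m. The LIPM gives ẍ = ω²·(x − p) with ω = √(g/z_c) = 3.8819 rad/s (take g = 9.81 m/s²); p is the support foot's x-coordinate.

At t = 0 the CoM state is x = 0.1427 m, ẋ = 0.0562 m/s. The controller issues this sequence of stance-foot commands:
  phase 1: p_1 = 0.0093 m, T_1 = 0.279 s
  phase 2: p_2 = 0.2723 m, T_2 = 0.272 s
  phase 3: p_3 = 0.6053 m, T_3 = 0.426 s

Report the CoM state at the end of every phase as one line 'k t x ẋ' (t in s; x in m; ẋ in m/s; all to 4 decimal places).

phase 1: p=0.0093, T=0.279, ωT=1.083050, cosh=1.646118, sinh=1.307557; start (x,ẋ)=(0.142700, 0.056200) → end (x,ẋ)=(0.247822, 0.769624)
phase 2: p=0.2723, T=0.272, ωT=1.055877, cosh=1.611191, sinh=1.263304; start (x,ẋ)=(0.247822, 0.769624) → end (x,ẋ)=(0.483324, 1.119972)
phase 3: p=0.6053, T=0.426, ωT=1.653689, cosh=2.708784, sinh=2.517442; start (x,ẋ)=(0.483324, 1.119972) → end (x,ẋ)=(1.001203, 1.841755)

1 0.2790 0.2478 0.7696
2 0.5510 0.4833 1.1200
3 0.9770 1.0012 1.8418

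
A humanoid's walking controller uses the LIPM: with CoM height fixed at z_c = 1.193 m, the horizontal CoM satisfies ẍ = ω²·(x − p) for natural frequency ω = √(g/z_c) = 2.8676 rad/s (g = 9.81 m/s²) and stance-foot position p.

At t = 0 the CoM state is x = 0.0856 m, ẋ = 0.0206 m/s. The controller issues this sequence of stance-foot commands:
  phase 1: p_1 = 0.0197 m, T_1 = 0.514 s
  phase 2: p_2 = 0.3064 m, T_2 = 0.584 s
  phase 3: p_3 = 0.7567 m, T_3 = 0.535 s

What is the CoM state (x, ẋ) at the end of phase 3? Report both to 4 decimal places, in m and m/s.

phase 1: p=0.0197, T=0.514, ωT=1.473946, cosh=2.297726, sinh=2.068706; start (x,ẋ)=(0.085600, 0.020600) → end (x,ẋ)=(0.185981, 0.438267)
phase 2: p=0.3064, T=0.584, ωT=1.674678, cosh=2.762223, sinh=2.574855; start (x,ẋ)=(0.185981, 0.438267) → end (x,ẋ)=(0.367302, 0.321459)
phase 3: p=0.7567, T=0.535, ωT=1.534166, cosh=2.426546, sinh=2.210910; start (x,ẋ)=(0.367302, 0.321459) → end (x,ẋ)=(0.059651, -1.688753)

x = 0.0597, ẋ = -1.6888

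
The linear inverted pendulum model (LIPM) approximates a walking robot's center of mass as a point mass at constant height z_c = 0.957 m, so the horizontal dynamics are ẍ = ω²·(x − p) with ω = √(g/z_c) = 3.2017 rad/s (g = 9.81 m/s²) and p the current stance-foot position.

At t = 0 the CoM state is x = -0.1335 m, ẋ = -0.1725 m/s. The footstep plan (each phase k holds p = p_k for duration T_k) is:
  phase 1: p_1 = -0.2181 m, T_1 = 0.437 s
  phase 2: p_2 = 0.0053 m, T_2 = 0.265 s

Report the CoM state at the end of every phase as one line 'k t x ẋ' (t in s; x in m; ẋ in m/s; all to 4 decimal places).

phase 1: p=-0.2181, T=0.437, ωT=1.399143, cosh=2.149267, sinh=1.902459; start (x,ẋ)=(-0.133500, -0.172500) → end (x,ẋ)=(-0.138772, 0.144559)
phase 2: p=0.0053, T=0.265, ωT=0.848451, cosh=1.382051, sinh=0.953973; start (x,ẋ)=(-0.138772, 0.144559) → end (x,ẋ)=(-0.150742, -0.240257)

1 0.4370 -0.1388 0.1446
2 0.7020 -0.1507 -0.2403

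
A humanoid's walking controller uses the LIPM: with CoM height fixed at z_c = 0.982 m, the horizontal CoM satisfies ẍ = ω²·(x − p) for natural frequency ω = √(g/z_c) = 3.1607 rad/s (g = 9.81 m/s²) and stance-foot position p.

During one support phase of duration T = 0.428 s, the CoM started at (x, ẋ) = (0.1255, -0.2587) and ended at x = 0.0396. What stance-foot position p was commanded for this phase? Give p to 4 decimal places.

ωT = 3.1607·0.428 = 1.352780; cosh(ωT) = 2.063342, sinh(ωT) = 1.804821
x(T) = p + (x₀−p)·cosh(ωT) + (ẋ₀/ω)·sinh(ωT) ⇒ p·(1 − cosh) = x(T) − x₀·cosh − (ẋ₀/ω)·sinh
numerator   = 0.0396 − (0.1255)·2.063342 − (-0.2587/3.1607)·1.804821 = -0.071627
denominator = 1 − 2.063342 = -1.063342
p = -0.071627 / -1.063342 = 0.0674

p = 0.0674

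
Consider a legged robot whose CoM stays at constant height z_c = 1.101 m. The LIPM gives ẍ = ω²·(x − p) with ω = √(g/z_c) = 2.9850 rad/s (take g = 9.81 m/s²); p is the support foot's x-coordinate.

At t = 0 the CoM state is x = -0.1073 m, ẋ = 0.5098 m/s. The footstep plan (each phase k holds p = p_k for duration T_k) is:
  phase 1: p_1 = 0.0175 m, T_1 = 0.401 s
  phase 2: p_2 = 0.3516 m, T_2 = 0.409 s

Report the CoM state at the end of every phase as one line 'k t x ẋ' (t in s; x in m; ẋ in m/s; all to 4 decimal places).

phase 1: p=0.0175, T=0.401, ωT=1.196985, cosh=1.806113, sinh=1.504009; start (x,ẋ)=(-0.107300, 0.509800) → end (x,ẋ)=(0.048963, 0.360471)
phase 2: p=0.3516, T=0.409, ωT=1.220865, cosh=1.842547, sinh=1.547572; start (x,ẋ)=(0.048963, 0.360471) → end (x,ẋ)=(-0.019137, -0.733849)

1 0.4010 0.0490 0.3605
2 0.8100 -0.0191 -0.7338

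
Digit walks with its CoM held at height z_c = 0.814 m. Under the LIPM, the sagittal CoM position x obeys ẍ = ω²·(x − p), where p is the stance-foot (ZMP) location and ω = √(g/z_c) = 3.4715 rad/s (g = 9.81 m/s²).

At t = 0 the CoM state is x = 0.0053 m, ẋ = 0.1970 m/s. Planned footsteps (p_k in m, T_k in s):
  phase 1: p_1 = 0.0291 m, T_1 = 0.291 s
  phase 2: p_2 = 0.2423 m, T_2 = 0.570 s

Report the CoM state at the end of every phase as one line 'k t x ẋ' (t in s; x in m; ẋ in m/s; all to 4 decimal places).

phase 1: p=0.0291, T=0.291, ωT=1.010206, cosh=1.555156, sinh=1.191012; start (x,ẋ)=(0.005300, 0.197000) → end (x,ẋ)=(0.059675, 0.207962)
phase 2: p=0.2423, T=0.570, ωT=1.978755, cosh=3.685986, sinh=3.547745; start (x,ẋ)=(0.059675, 0.207962) → end (x,ẋ)=(-0.218325, -1.482668)

1 0.2910 0.0597 0.2080
2 0.8610 -0.2183 -1.4827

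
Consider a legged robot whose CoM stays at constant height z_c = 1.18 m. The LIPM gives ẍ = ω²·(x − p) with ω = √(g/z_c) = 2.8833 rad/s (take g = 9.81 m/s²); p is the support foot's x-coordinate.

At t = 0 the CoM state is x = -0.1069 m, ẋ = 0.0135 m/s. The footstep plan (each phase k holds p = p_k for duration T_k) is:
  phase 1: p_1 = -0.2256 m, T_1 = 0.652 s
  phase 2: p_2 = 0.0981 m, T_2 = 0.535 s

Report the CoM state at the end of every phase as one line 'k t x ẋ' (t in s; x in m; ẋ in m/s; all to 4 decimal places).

1 0.6520 0.1874 1.1405
2 1.1870 1.1990 3.3630

phase 1: p=-0.2256, T=0.652, ωT=1.879912, cosh=3.352765, sinh=3.200161; start (x,ẋ)=(-0.106900, 0.013500) → end (x,ẋ)=(0.187357, 1.140510)
phase 2: p=0.0981, T=0.535, ωT=1.542566, cosh=2.445202, sinh=2.231370; start (x,ẋ)=(0.187357, 1.140510) → end (x,ẋ)=(1.198985, 3.363030)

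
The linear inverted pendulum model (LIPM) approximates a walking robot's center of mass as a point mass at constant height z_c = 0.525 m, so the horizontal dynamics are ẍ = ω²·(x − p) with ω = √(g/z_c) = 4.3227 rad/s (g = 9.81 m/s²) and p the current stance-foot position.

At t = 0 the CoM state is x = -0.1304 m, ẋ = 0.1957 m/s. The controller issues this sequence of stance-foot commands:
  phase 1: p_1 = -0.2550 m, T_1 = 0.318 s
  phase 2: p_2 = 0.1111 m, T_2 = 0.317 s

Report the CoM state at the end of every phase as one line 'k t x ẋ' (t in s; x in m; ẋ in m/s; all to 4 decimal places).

phase 1: p=-0.2550, T=0.318, ωT=1.374619, cosh=2.103252, sinh=1.850316; start (x,ẋ)=(-0.130400, 0.195700) → end (x,ẋ)=(0.090834, 1.408202)
phase 2: p=0.1111, T=0.317, ωT=1.370296, cosh=2.095274, sinh=1.841242; start (x,ẋ)=(0.090834, 1.408202) → end (x,ẋ)=(0.668457, 2.789269)

1 0.3180 0.0908 1.4082
2 0.6350 0.6685 2.7893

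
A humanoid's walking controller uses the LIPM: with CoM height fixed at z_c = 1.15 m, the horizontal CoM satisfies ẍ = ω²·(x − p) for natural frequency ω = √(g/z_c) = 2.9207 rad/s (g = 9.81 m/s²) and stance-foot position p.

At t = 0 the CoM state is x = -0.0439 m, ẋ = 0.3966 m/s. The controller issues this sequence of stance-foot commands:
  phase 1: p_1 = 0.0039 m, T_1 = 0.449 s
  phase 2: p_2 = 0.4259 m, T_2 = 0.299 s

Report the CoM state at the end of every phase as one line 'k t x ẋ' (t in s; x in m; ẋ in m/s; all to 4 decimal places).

1 0.4490 0.1424 0.5491
2 0.7480 0.2132 -0.0463

phase 1: p=0.0039, T=0.449, ωT=1.311394, cosh=1.990394, sinh=1.720950; start (x,ẋ)=(-0.043900, 0.396600) → end (x,ẋ)=(0.142446, 0.549129)
phase 2: p=0.4259, T=0.299, ωT=0.873289, cosh=1.406175, sinh=0.988600; start (x,ẋ)=(0.142446, 0.549129) → end (x,ẋ)=(0.213183, -0.046274)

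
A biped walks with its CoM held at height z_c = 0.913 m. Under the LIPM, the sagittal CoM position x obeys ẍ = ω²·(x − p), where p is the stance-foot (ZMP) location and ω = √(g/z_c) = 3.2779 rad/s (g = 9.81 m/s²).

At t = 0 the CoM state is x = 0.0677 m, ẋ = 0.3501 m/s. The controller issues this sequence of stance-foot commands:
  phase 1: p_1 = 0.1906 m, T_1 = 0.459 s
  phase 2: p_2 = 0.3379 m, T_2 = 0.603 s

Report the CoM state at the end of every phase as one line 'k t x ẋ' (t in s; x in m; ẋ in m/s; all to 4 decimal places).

1 0.4590 0.1289 -0.0351
2 1.0620 -0.4689 -2.5547

phase 1: p=0.1906, T=0.459, ωT=1.504556, cosh=2.362135, sinh=2.140019; start (x,ẋ)=(0.067700, 0.350100) → end (x,ẋ)=(0.128861, -0.035132)
phase 2: p=0.3379, T=0.603, ωT=1.976574, cosh=3.678256, sinh=3.539713; start (x,ẋ)=(0.128861, -0.035132) → end (x,ẋ)=(-0.468937, -2.554668)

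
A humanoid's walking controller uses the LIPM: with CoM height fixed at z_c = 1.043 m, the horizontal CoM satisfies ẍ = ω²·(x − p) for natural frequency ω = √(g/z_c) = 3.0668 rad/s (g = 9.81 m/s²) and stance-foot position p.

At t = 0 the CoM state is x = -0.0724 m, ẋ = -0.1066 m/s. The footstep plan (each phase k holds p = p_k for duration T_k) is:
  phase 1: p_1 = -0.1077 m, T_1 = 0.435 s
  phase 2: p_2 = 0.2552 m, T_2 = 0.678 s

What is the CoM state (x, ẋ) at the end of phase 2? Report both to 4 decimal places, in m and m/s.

phase 1: p=-0.1077, T=0.435, ωT=1.334058, cosh=2.029912, sinh=1.766506; start (x,ẋ)=(-0.072400, -0.106600) → end (x,ẋ)=(-0.097447, -0.025150)
phase 2: p=0.2552, T=0.678, ωT=2.079290, cosh=4.061905, sinh=3.936886; start (x,ẋ)=(-0.097447, -0.025150) → end (x,ẋ)=(-1.209503, -4.359888)

x = -1.2095, ẋ = -4.3599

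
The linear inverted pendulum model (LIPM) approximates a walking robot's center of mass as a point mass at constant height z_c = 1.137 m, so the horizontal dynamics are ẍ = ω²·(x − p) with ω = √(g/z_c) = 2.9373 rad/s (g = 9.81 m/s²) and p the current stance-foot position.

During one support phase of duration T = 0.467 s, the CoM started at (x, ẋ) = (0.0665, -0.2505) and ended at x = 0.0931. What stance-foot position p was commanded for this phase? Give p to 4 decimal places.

p = -0.1010

ωT = 2.9373·0.467 = 1.371719; cosh(ωT) = 2.097896, sinh(ωT) = 1.844226
x(T) = p + (x₀−p)·cosh(ωT) + (ẋ₀/ω)·sinh(ωT) ⇒ p·(1 − cosh) = x(T) − x₀·cosh − (ẋ₀/ω)·sinh
numerator   = 0.0931 − (0.0665)·2.097896 − (-0.2505/2.9373)·1.844226 = 0.110870
denominator = 1 − 2.097896 = -1.097896
p = 0.110870 / -1.097896 = -0.1010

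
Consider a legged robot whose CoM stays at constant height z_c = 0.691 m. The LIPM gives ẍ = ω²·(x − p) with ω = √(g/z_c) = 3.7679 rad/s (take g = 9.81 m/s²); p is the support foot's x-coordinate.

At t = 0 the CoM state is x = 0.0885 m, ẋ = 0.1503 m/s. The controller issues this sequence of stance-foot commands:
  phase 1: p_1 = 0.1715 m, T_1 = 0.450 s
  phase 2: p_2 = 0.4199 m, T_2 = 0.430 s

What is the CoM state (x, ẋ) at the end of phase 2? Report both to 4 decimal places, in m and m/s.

x = -0.8283, ẋ = -4.5012

phase 1: p=0.1715, T=0.450, ωT=1.695555, cosh=2.816584, sinh=2.633086; start (x,ẋ)=(0.088500, 0.150300) → end (x,ẋ)=(0.042756, -0.400128)
phase 2: p=0.4199, T=0.430, ωT=1.620197, cosh=2.625973, sinh=2.428113; start (x,ẋ)=(0.042756, -0.400128) → end (x,ẋ)=(-0.828320, -4.501169)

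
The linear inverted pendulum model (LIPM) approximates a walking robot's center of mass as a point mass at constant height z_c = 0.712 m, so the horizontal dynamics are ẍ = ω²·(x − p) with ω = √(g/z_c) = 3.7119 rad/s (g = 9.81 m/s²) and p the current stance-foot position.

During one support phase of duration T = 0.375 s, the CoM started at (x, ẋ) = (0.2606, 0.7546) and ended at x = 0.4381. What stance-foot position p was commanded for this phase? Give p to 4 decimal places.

ωT = 3.7119·0.375 = 1.391962; cosh(ωT) = 2.135662, sinh(ωT) = 1.887075
x(T) = p + (x₀−p)·cosh(ωT) + (ẋ₀/ω)·sinh(ωT) ⇒ p·(1 − cosh) = x(T) − x₀·cosh − (ẋ₀/ω)·sinh
numerator   = 0.4381 − (0.2606)·2.135662 − (0.7546/3.7119)·1.887075 = -0.502081
denominator = 1 − 2.135662 = -1.135662
p = -0.502081 / -1.135662 = 0.4421

p = 0.4421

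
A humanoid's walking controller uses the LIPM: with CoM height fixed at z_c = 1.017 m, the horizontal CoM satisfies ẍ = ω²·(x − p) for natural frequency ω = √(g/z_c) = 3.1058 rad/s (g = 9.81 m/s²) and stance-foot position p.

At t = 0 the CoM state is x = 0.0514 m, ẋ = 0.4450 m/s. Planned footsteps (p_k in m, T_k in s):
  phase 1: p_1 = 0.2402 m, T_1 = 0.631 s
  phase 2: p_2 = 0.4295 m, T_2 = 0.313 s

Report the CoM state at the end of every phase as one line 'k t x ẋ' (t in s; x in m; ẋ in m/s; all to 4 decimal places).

phase 1: p=0.2402, T=0.631, ωT=1.959760, cosh=3.619257, sinh=3.478365; start (x,ẋ)=(0.051400, 0.445000) → end (x,ẋ)=(0.055265, -0.429057)
phase 2: p=0.4295, T=0.313, ωT=0.972115, cosh=1.510906, sinh=1.132624; start (x,ẋ)=(0.055265, -0.429057) → end (x,ẋ)=(-0.292402, -1.964711)

1 0.6310 0.0553 -0.4291
2 0.9440 -0.2924 -1.9647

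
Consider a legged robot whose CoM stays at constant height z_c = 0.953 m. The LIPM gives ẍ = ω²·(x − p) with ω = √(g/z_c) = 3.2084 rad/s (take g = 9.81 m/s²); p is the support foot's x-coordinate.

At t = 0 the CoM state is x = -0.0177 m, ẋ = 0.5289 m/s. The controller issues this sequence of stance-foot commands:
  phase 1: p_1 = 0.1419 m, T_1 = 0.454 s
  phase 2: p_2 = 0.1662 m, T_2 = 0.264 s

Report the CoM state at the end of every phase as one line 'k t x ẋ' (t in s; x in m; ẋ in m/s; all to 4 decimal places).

phase 1: p=0.1419, T=0.454, ωT=1.456614, cosh=2.262213, sinh=2.029189; start (x,ẋ)=(-0.017700, 0.528900) → end (x,ẋ)=(0.115360, 0.157417)
phase 2: p=0.1662, T=0.264, ωT=0.847018, cosh=1.380686, sinh=0.951994; start (x,ẋ)=(0.115360, 0.157417) → end (x,ẋ)=(0.142714, 0.062057)

1 0.4540 0.1154 0.1574
2 0.7180 0.1427 0.0621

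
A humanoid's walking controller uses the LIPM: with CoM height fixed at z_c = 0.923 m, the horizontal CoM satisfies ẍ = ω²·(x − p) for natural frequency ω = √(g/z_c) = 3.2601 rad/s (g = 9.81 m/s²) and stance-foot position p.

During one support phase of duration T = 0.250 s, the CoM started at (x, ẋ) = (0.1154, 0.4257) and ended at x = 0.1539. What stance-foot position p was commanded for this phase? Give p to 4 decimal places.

p = 0.3437

ωT = 3.2601·0.250 = 0.815025; cosh(ωT) = 1.350930, sinh(ωT) = 0.908302
x(T) = p + (x₀−p)·cosh(ωT) + (ẋ₀/ω)·sinh(ωT) ⇒ p·(1 − cosh) = x(T) − x₀·cosh − (ẋ₀/ω)·sinh
numerator   = 0.1539 − (0.1154)·1.350930 − (0.4257/3.2601)·0.908302 = -0.120602
denominator = 1 − 1.350930 = -0.350930
p = -0.120602 / -0.350930 = 0.3437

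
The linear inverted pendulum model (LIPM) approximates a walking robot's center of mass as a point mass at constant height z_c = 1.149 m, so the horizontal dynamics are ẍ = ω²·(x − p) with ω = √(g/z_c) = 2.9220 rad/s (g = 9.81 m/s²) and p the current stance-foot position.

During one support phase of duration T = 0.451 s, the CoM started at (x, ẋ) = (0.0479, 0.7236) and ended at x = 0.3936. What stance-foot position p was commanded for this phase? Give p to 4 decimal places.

ωT = 2.9220·0.451 = 1.317822; cosh(ωT) = 2.001497, sinh(ωT) = 1.733780
x(T) = p + (x₀−p)·cosh(ωT) + (ẋ₀/ω)·sinh(ωT) ⇒ p·(1 − cosh) = x(T) − x₀·cosh − (ẋ₀/ω)·sinh
numerator   = 0.3936 − (0.0479)·2.001497 − (0.7236/2.9220)·1.733780 = -0.131623
denominator = 1 − 2.001497 = -1.001497
p = -0.131623 / -1.001497 = 0.1314

p = 0.1314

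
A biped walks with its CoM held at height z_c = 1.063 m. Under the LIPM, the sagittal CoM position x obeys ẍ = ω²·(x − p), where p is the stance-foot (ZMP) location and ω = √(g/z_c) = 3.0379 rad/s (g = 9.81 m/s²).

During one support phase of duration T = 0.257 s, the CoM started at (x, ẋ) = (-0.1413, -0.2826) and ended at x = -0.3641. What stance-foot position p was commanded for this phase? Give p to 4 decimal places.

ωT = 3.0379·0.257 = 0.780740; cosh(ωT) = 1.320577, sinh(ωT) = 0.862511
x(T) = p + (x₀−p)·cosh(ωT) + (ẋ₀/ω)·sinh(ωT) ⇒ p·(1 − cosh) = x(T) − x₀·cosh − (ẋ₀/ω)·sinh
numerator   = -0.3641 − (-0.1413)·1.320577 − (-0.2826/3.0379)·0.862511 = -0.097268
denominator = 1 − 1.320577 = -0.320577
p = -0.097268 / -0.320577 = 0.3034

p = 0.3034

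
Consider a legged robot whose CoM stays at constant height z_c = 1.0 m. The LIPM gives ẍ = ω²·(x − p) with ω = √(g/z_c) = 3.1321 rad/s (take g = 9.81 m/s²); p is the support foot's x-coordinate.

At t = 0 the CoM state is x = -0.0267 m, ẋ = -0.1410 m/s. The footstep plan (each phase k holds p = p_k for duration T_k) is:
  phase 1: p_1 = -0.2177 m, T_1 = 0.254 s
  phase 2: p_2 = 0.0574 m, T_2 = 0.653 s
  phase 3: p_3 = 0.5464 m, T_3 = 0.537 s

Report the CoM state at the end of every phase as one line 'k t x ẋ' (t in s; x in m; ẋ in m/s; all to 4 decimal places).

phase 1: p=-0.2177, T=0.254, ωT=0.795553, cosh=1.333499, sinh=0.882168; start (x,ẋ)=(-0.026700, -0.141000) → end (x,ẋ)=(-0.002715, 0.339717)
phase 2: p=0.0574, T=0.653, ωT=2.045261, cosh=3.930262, sinh=3.800916; start (x,ẋ)=(-0.002715, 0.339717) → end (x,ẋ)=(0.233391, 0.619518)
phase 3: p=0.5464, T=0.537, ωT=1.681938, cosh=2.780988, sinh=2.594975; start (x,ẋ)=(0.233391, 0.619518) → end (x,ẋ)=(0.189203, -0.821175)

1 0.2540 -0.0027 0.3397
2 0.9070 0.2334 0.6195
3 1.4440 0.1892 -0.8212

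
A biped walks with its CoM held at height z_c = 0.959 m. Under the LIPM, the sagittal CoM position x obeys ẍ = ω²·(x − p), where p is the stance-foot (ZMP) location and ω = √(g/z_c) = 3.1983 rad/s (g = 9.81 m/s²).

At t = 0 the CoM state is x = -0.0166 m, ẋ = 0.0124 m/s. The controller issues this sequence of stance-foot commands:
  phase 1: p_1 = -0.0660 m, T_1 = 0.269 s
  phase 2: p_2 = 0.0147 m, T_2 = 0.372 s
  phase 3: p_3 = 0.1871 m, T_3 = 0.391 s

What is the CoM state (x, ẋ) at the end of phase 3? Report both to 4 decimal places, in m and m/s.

x = 0.1183, ẋ = -0.0449

phase 1: p=-0.0660, T=0.269, ωT=0.860343, cosh=1.393494, sinh=0.970477; start (x,ẋ)=(-0.016600, 0.012400) → end (x,ẋ)=(0.006601, 0.170611)
phase 2: p=0.0147, T=0.372, ωT=1.189768, cosh=1.795305, sinh=1.491013; start (x,ẋ)=(0.006601, 0.170611) → end (x,ẋ)=(0.079697, 0.267678)
phase 3: p=0.1871, T=0.391, ωT=1.250535, cosh=1.889282, sinh=1.602930; start (x,ẋ)=(0.079697, 0.267678) → end (x,ẋ)=(0.118341, -0.044899)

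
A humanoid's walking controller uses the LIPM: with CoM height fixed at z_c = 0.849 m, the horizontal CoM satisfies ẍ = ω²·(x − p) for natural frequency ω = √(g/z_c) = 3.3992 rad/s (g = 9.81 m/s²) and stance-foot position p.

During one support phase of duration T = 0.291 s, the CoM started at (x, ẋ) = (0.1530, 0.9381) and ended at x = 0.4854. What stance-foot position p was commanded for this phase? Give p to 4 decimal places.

ωT = 3.3992·0.291 = 0.989167; cosh(ωT) = 1.530440, sinh(ωT) = 1.158554
x(T) = p + (x₀−p)·cosh(ωT) + (ẋ₀/ω)·sinh(ωT) ⇒ p·(1 − cosh) = x(T) − x₀·cosh − (ẋ₀/ω)·sinh
numerator   = 0.4854 − (0.1530)·1.530440 − (0.9381/3.3992)·1.158554 = -0.068491
denominator = 1 − 1.530440 = -0.530440
p = -0.068491 / -0.530440 = 0.1291

p = 0.1291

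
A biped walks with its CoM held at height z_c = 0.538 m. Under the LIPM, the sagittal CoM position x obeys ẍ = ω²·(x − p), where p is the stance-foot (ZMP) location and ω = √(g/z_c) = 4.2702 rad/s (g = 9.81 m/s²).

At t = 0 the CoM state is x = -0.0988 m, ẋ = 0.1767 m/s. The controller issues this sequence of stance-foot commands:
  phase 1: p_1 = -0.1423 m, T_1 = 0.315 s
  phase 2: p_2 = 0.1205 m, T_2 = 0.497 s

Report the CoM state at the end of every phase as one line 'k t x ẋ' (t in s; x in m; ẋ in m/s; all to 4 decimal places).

1 0.3150 0.0209 0.6945
2 0.8120 0.3679 1.1906

phase 1: p=-0.1423, T=0.315, ωT=1.345113, cosh=2.049565, sinh=1.789055; start (x,ẋ)=(-0.098800, 0.176700) → end (x,ẋ)=(0.020887, 0.694482)
phase 2: p=0.1205, T=0.497, ωT=2.122289, cosh=4.234995, sinh=4.115238; start (x,ẋ)=(0.020887, 0.694482) → end (x,ẋ)=(0.367918, 1.190635)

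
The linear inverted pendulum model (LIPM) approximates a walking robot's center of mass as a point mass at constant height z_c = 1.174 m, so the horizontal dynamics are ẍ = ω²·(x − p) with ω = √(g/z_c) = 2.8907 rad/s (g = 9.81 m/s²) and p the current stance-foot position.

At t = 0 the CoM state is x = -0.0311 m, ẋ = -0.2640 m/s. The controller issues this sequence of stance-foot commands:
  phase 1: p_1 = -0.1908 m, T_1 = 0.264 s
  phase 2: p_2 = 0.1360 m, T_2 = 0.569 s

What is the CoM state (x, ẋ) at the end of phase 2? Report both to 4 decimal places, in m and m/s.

phase 1: p=-0.1908, T=0.264, ωT=0.763145, cosh=1.305605, sinh=0.839407; start (x,ẋ)=(-0.031100, -0.264000) → end (x,ẋ)=(-0.058956, 0.042828)
phase 2: p=0.1360, T=0.569, ωT=1.644808, cosh=2.686533, sinh=2.493484; start (x,ẋ)=(-0.058956, 0.042828) → end (x,ẋ)=(-0.350812, -1.290165)

x = -0.3508, ẋ = -1.2902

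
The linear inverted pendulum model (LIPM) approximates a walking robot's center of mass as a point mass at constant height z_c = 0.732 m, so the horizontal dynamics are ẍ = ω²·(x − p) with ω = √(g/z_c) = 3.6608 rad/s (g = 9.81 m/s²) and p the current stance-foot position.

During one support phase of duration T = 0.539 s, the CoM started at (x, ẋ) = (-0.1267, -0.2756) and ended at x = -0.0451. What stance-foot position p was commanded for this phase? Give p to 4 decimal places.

p = -0.2569

ωT = 3.6608·0.539 = 1.973171; cosh(ωT) = 3.666234, sinh(ωT) = 3.527218
x(T) = p + (x₀−p)·cosh(ωT) + (ẋ₀/ω)·sinh(ωT) ⇒ p·(1 − cosh) = x(T) − x₀·cosh − (ẋ₀/ω)·sinh
numerator   = -0.0451 − (-0.1267)·3.666234 − (-0.2756/3.6608)·3.527218 = 0.684955
denominator = 1 − 3.666234 = -2.666234
p = 0.684955 / -2.666234 = -0.2569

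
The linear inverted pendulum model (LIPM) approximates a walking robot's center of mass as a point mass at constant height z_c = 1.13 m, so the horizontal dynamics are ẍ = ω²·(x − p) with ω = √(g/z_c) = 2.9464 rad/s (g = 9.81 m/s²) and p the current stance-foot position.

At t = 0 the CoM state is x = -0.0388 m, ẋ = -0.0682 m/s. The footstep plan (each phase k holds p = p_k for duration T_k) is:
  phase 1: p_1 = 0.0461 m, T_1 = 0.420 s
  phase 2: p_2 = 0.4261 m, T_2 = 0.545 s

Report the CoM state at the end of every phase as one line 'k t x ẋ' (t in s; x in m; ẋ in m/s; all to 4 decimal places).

phase 1: p=0.0461, T=0.420, ωT=1.237488, cosh=1.868528, sinh=1.578416; start (x,ẋ)=(-0.038800, -0.068200) → end (x,ẋ)=(-0.149073, -0.522273)
phase 2: p=0.4261, T=0.545, ωT=1.605788, cosh=2.591258, sinh=2.390526; start (x,ẋ)=(-0.149073, -0.522273) → end (x,ẋ)=(-1.488063, -5.404548)

1 0.4200 -0.1491 -0.5223
2 0.9650 -1.4881 -5.4045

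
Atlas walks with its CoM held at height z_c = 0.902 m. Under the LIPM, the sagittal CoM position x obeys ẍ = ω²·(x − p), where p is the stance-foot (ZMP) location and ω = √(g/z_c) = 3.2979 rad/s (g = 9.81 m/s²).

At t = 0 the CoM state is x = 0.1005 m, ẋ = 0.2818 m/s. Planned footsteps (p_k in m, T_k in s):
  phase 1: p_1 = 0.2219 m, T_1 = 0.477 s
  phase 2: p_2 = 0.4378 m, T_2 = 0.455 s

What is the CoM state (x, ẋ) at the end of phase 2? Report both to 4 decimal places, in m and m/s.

x = -0.4638, ẋ = -2.7829

phase 1: p=0.2219, T=0.477, ωT=1.573098, cosh=2.514483, sinh=2.307081; start (x,ẋ)=(0.100500, 0.281800) → end (x,ẋ)=(0.113778, -0.215093)
phase 2: p=0.4378, T=0.455, ωT=1.500544, cosh=2.353569, sinh=2.130561; start (x,ẋ)=(0.113778, -0.215093) → end (x,ẋ)=(-0.463766, -2.782938)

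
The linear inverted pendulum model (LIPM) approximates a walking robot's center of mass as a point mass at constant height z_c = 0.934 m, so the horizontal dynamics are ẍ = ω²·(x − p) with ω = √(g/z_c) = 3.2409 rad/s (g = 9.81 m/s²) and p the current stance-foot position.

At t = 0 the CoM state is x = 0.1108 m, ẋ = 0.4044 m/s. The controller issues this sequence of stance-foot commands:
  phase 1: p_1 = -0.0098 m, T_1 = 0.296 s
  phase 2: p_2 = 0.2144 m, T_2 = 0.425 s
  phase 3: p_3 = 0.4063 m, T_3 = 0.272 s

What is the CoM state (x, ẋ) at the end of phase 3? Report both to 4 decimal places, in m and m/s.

x = 2.1152, ẋ = 5.8725

phase 1: p=-0.0098, T=0.296, ωT=0.959306, cosh=1.496522, sinh=1.113364; start (x,ẋ)=(0.110800, 0.404400) → end (x,ẋ)=(0.309606, 1.040355)
phase 2: p=0.2144, T=0.425, ωT=1.377382, cosh=2.108374, sinh=1.856137; start (x,ẋ)=(0.309606, 1.040355) → end (x,ẋ)=(1.010965, 2.766175)
phase 3: p=0.4063, T=0.272, ωT=0.881525, cosh=1.414365, sinh=1.000214; start (x,ẋ)=(1.010965, 2.766175) → end (x,ẋ)=(2.115220, 5.872458)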